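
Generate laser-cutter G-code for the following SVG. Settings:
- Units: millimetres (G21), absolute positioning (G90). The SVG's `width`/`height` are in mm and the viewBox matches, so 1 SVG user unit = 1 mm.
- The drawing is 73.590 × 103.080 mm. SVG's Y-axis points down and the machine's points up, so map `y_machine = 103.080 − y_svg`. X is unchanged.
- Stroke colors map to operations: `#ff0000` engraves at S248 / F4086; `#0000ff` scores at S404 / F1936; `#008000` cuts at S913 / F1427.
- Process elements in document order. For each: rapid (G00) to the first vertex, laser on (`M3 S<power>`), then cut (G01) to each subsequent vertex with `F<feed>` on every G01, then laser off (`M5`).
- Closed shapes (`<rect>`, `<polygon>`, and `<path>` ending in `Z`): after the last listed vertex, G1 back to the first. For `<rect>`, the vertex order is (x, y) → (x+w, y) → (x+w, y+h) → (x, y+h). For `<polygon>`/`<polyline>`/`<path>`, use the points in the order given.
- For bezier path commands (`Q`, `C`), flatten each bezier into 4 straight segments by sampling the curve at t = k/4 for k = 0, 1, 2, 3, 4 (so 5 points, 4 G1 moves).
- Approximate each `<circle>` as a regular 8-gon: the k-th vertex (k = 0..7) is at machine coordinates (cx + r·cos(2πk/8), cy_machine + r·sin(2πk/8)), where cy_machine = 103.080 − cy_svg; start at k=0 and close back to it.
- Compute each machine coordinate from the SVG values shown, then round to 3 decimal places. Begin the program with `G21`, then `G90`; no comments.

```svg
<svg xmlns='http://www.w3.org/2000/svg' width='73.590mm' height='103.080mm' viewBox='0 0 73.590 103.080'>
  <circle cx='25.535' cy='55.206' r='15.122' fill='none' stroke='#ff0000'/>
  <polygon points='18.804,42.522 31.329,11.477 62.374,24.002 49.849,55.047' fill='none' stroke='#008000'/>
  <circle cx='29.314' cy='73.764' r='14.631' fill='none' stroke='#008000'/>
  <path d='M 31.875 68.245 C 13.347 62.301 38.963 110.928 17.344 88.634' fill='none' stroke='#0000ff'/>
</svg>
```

viewBox `0 0 73.590 103.080` with mm width/height → 1 unit = 1 mm. Flip: y_m = 103.080 − y_svg.

**Shape 1** — `<circle>` circle, stroke `#ff0000` → engrave (S248, F4086). Machine vertices: (40.657,47.874) → (36.228,58.567) → (25.535,62.996) → (14.842,58.567) → (10.413,47.874) → (14.842,37.181) → (25.535,32.752) → (36.228,37.181) → (40.657,47.874). Closed: final G1 returns to the first vertex.

**Shape 2** — `<polygon>` regular polygon, stroke `#008000` → cut (S913, F1427). Machine vertices: (18.804,60.558) → (31.329,91.603) → (62.374,79.078) → (49.849,48.033) → (18.804,60.558). Closed: final G1 returns to the first vertex.

**Shape 3** — `<circle>` circle, stroke `#008000` → cut (S913, F1427). Machine vertices: (43.945,29.316) → (39.660,39.662) → (29.314,43.947) → (18.968,39.662) → (14.683,29.316) → (18.968,18.970) → (29.314,14.685) → (39.660,18.970) → (43.945,29.316). Closed: final G1 returns to the first vertex.

**Shape 4** — `<path>` cubic bezier, stroke `#0000ff` → score (S404, F1936). Control points (SVG): P0=(31.875,68.245), P1=(13.347,62.301), P2=(38.963,110.928), P3=(17.344,88.634); sampled at t=k/4. Machine vertices: (31.875,34.835) → (24.828,31.022) → (25.769,18.509) → (26.129,9.062) → (17.344,14.446). Open path.

G21
G90
G00 X40.657 Y47.874
M3 S248
G01 X36.228 Y58.567 F4086
G01 X25.535 Y62.996 F4086
G01 X14.842 Y58.567 F4086
G01 X10.413 Y47.874 F4086
G01 X14.842 Y37.181 F4086
G01 X25.535 Y32.752 F4086
G01 X36.228 Y37.181 F4086
G01 X40.657 Y47.874 F4086
M5
G00 X18.804 Y60.558
M3 S913
G01 X31.329 Y91.603 F1427
G01 X62.374 Y79.078 F1427
G01 X49.849 Y48.033 F1427
G01 X18.804 Y60.558 F1427
M5
G00 X43.945 Y29.316
M3 S913
G01 X39.660 Y39.662 F1427
G01 X29.314 Y43.947 F1427
G01 X18.968 Y39.662 F1427
G01 X14.683 Y29.316 F1427
G01 X18.968 Y18.970 F1427
G01 X29.314 Y14.685 F1427
G01 X39.660 Y18.970 F1427
G01 X43.945 Y29.316 F1427
M5
G00 X31.875 Y34.835
M3 S404
G01 X24.828 Y31.022 F1936
G01 X25.769 Y18.509 F1936
G01 X26.129 Y9.062 F1936
G01 X17.344 Y14.446 F1936
M5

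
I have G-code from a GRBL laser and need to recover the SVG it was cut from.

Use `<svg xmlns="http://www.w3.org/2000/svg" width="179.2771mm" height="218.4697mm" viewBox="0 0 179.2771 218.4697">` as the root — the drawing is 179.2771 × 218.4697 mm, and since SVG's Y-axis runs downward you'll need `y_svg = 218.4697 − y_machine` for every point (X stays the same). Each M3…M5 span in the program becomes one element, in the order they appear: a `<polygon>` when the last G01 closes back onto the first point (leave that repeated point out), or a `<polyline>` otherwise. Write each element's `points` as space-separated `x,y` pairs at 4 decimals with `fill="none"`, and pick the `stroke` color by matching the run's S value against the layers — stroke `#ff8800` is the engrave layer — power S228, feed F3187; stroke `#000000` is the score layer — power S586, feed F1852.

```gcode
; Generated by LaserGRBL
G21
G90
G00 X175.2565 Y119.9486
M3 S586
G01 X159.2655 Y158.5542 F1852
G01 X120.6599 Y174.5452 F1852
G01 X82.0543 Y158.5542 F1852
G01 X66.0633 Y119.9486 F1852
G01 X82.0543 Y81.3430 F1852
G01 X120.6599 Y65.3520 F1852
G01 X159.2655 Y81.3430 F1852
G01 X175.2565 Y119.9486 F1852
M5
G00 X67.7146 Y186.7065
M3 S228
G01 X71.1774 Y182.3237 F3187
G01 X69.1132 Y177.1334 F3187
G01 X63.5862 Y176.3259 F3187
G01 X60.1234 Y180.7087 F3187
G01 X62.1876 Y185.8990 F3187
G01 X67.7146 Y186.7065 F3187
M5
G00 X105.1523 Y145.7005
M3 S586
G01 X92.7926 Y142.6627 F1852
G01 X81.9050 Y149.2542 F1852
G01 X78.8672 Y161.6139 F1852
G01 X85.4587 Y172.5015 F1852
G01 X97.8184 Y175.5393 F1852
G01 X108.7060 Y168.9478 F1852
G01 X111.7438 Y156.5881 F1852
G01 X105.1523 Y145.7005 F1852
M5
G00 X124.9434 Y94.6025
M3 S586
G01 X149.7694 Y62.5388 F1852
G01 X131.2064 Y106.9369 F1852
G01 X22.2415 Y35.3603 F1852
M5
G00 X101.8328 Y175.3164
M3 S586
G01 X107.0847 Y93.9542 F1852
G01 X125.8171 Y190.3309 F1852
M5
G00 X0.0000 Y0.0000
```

<svg xmlns="http://www.w3.org/2000/svg" width="179.2771mm" height="218.4697mm" viewBox="0 0 179.2771 218.4697">
  <polygon points="175.2565,98.5211 159.2655,59.9155 120.6599,43.9245 82.0543,59.9155 66.0633,98.5211 82.0543,137.1267 120.6599,153.1177 159.2655,137.1267" fill="none" stroke="#000000"/>
  <polygon points="67.7146,31.7632 71.1774,36.1460 69.1132,41.3363 63.5862,42.1438 60.1234,37.7610 62.1876,32.5707" fill="none" stroke="#ff8800"/>
  <polygon points="105.1523,72.7692 92.7926,75.8070 81.9050,69.2155 78.8672,56.8558 85.4587,45.9682 97.8184,42.9304 108.7060,49.5219 111.7438,61.8816" fill="none" stroke="#000000"/>
  <polyline points="124.9434,123.8672 149.7694,155.9309 131.2064,111.5328 22.2415,183.1094" fill="none" stroke="#000000"/>
  <polyline points="101.8328,43.1533 107.0847,124.5155 125.8171,28.1388" fill="none" stroke="#000000"/>
</svg>

y_svg = 218.4697 − y_m.

[1] S586→`#000000` (score); closed run; points: 175.2565,98.5211 159.2655,59.9155 120.6599,43.9245 82.0543,59.9155 66.0633,98.5211 82.0543,137.1267 120.6599,153.1177 159.2655,137.1267

[2] S228→`#ff8800` (engrave); closed run; points: 67.7146,31.7632 71.1774,36.1460 69.1132,41.3363 63.5862,42.1438 60.1234,37.7610 62.1876,32.5707

[3] S586→`#000000` (score); closed run; points: 105.1523,72.7692 92.7926,75.8070 81.9050,69.2155 78.8672,56.8558 85.4587,45.9682 97.8184,42.9304 108.7060,49.5219 111.7438,61.8816

[4] S586→`#000000` (score); open run; points: 124.9434,123.8672 149.7694,155.9309 131.2064,111.5328 22.2415,183.1094

[5] S586→`#000000` (score); open run; points: 101.8328,43.1533 107.0847,124.5155 125.8171,28.1388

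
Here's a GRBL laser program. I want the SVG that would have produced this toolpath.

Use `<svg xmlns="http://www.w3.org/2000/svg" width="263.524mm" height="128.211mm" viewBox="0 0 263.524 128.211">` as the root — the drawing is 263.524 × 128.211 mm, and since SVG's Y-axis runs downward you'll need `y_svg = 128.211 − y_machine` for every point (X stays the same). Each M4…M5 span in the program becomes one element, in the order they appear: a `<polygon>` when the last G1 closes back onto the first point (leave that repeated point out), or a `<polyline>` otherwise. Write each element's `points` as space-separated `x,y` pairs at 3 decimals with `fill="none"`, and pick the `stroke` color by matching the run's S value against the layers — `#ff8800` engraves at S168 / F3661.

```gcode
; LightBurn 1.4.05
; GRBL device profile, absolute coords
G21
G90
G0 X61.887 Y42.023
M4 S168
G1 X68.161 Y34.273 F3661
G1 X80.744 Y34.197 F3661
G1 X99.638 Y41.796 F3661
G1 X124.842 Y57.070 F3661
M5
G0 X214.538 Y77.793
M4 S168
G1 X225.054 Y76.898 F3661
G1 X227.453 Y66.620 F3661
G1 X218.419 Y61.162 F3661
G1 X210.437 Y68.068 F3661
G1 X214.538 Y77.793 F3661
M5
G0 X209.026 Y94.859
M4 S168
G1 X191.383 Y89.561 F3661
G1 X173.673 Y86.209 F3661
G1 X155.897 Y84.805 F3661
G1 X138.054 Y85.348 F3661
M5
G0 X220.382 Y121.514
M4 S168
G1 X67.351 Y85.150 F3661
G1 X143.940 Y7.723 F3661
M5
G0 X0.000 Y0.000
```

Each laser-on run becomes one SVG element. Flip Y back into SVG space with y_svg = 128.211 − y_machine. Every run uses S168, so all elements get stroke `#ff8800` (engrave).

Run 1: The run is open, so emit a `<polyline>` with points (Y-flipped): 61.887,86.188 68.161,93.938 80.744,94.014 99.638,86.415 124.842,71.141.

Run 2: The run returns to its start, so emit a `<polygon>` with points (Y-flipped): 214.538,50.418 225.054,51.313 227.453,61.591 218.419,67.049 210.437,60.143.

Run 3: The run is open, so emit a `<polyline>` with points (Y-flipped): 209.026,33.352 191.383,38.650 173.673,42.002 155.897,43.406 138.054,42.863.

Run 4: The run is open, so emit a `<polyline>` with points (Y-flipped): 220.382,6.697 67.351,43.061 143.940,120.488.

<svg xmlns="http://www.w3.org/2000/svg" width="263.524mm" height="128.211mm" viewBox="0 0 263.524 128.211">
  <polyline points="61.887,86.188 68.161,93.938 80.744,94.014 99.638,86.415 124.842,71.141" fill="none" stroke="#ff8800"/>
  <polygon points="214.538,50.418 225.054,51.313 227.453,61.591 218.419,67.049 210.437,60.143" fill="none" stroke="#ff8800"/>
  <polyline points="209.026,33.352 191.383,38.650 173.673,42.002 155.897,43.406 138.054,42.863" fill="none" stroke="#ff8800"/>
  <polyline points="220.382,6.697 67.351,43.061 143.940,120.488" fill="none" stroke="#ff8800"/>
</svg>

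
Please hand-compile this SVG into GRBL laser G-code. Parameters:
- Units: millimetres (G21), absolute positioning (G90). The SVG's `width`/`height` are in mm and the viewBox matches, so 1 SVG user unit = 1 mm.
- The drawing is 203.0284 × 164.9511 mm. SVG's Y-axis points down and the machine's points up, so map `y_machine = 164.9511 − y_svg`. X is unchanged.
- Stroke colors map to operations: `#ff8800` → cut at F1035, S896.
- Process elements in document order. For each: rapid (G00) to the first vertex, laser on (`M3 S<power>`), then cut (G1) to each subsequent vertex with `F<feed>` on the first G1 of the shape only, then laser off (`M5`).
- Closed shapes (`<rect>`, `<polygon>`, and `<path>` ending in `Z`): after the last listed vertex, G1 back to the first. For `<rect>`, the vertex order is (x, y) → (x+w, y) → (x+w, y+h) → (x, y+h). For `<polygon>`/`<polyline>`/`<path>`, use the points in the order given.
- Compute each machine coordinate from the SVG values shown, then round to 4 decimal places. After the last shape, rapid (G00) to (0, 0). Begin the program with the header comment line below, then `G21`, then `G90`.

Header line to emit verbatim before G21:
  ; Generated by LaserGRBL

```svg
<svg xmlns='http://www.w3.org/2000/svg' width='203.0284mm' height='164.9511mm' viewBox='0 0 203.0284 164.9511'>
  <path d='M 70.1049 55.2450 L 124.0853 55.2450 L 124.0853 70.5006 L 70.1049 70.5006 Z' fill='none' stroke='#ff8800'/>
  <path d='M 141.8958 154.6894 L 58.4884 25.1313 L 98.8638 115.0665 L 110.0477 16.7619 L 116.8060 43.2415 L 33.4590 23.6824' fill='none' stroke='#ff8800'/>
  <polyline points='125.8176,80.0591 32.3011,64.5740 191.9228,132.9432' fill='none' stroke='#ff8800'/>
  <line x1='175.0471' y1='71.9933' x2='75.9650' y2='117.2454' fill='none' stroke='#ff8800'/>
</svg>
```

1 u = 1 mm; y_m = 164.9511 − y.

[1] `<path>` rectangle, #ff8800→cut S896 F1035: (70.1049,109.7061) → (124.0853,109.7061) → (124.0853,94.4505) → (70.1049,94.4505) → (70.1049,109.7061) (closed)

[2] `<path>` open polyline, #ff8800→cut S896 F1035: (141.8958,10.2617) → (58.4884,139.8198) → (98.8638,49.8846) → (110.0477,148.1892) → (116.8060,121.7096) → (33.4590,141.2687)

[3] `<polyline>` open polyline, #ff8800→cut S896 F1035: (125.8176,84.8920) → (32.3011,100.3771) → (191.9228,32.0079)

[4] `<line>` line segment, #ff8800→cut S896 F1035: (175.0471,92.9578) → (75.9650,47.7057)

; Generated by LaserGRBL
G21
G90
G00 X70.1049 Y109.7061
M3 S896
G1 X124.0853 Y109.7061 F1035
G1 X124.0853 Y94.4505
G1 X70.1049 Y94.4505
G1 X70.1049 Y109.7061
M5
G00 X141.8958 Y10.2617
M3 S896
G1 X58.4884 Y139.8198 F1035
G1 X98.8638 Y49.8846
G1 X110.0477 Y148.1892
G1 X116.8060 Y121.7096
G1 X33.4590 Y141.2687
M5
G00 X125.8176 Y84.8920
M3 S896
G1 X32.3011 Y100.3771 F1035
G1 X191.9228 Y32.0079
M5
G00 X175.0471 Y92.9578
M3 S896
G1 X75.9650 Y47.7057 F1035
M5
G00 X0.0000 Y0.0000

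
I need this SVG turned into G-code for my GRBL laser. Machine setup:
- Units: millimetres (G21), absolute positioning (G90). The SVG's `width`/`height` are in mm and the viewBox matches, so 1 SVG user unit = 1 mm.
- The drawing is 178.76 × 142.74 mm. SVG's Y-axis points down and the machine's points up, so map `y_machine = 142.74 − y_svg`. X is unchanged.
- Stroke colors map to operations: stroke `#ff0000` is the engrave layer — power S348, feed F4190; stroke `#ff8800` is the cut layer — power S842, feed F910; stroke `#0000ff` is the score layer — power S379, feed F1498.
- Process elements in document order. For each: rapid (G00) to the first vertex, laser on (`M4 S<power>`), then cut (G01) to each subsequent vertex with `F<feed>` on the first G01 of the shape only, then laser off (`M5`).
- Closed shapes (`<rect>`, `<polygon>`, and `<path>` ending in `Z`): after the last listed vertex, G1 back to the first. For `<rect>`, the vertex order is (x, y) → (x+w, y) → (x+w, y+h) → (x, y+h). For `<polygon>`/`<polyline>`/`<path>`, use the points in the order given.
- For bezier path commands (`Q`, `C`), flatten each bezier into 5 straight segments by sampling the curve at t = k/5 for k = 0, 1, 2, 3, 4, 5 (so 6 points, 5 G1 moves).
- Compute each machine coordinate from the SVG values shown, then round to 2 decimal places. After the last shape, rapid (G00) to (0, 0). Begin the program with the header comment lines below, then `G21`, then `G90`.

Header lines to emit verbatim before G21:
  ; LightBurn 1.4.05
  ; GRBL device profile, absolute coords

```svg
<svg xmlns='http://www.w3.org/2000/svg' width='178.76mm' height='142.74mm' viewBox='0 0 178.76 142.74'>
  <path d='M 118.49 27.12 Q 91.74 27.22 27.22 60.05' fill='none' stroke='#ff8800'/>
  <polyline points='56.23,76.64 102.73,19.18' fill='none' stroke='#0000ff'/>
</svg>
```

; LightBurn 1.4.05
; GRBL device profile, absolute coords
G21
G90
G00 X118.49 Y115.62
M4 S842
G01 X106.28 Y114.27 F910
G01 X91.05 Y110.30
G01 X72.79 Y103.72
G01 X51.52 Y94.51
G01 X27.22 Y82.69
M5
G00 X56.23 Y66.10
M4 S379
G01 X102.73 Y123.56 F1498
M5
G00 X0.00 Y0.00

1 u = 1 mm; y_m = 142.74 − y.

[1] `<path>` quadratic bezier, #ff8800→cut S842 F910: (118.49,115.62) → (106.28,114.27) → (91.05,110.30) → (72.79,103.72) → (51.52,94.51) → (27.22,82.69)

[2] `<polyline>` line segment, #0000ff→score S379 F1498: (56.23,66.10) → (102.73,123.56)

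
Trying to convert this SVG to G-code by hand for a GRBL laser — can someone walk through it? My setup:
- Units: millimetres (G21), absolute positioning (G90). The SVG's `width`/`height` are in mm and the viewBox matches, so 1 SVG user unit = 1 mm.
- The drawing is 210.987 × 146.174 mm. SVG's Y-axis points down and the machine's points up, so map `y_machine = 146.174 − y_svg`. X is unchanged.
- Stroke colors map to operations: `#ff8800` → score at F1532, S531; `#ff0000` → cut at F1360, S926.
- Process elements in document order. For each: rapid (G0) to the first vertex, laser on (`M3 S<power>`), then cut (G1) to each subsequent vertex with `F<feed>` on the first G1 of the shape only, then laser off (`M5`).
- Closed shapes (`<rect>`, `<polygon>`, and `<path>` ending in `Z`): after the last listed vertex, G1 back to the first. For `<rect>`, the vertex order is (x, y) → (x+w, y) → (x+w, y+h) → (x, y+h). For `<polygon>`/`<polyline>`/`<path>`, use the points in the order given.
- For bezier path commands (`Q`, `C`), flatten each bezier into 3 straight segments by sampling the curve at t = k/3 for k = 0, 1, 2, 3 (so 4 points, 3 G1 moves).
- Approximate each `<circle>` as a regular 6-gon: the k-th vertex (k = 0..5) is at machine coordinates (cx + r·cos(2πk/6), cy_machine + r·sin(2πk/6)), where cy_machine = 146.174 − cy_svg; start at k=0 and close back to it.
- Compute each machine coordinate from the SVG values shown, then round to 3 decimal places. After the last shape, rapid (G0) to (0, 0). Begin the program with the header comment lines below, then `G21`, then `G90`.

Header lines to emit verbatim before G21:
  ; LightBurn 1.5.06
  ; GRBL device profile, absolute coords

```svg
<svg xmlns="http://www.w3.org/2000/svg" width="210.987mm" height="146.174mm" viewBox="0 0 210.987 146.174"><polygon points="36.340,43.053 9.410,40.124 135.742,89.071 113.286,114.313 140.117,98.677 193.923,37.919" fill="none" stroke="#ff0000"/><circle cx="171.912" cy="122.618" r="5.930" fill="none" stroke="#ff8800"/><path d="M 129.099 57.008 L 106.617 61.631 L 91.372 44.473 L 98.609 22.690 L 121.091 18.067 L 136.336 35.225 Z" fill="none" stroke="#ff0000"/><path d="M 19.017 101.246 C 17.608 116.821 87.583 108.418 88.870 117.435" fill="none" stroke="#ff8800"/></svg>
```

; LightBurn 1.5.06
; GRBL device profile, absolute coords
G21
G90
G0 X36.340 Y103.121
M3 S926
G1 X9.410 Y106.050 F1360
G1 X135.742 Y57.103
G1 X113.286 Y31.861
G1 X140.117 Y47.497
G1 X193.923 Y108.255
G1 X36.340 Y103.121
M5
G0 X177.842 Y23.556
M3 S531
G1 X174.877 Y28.692 F1532
G1 X168.947 Y28.692
G1 X165.982 Y23.556
G1 X168.947 Y18.420
G1 X174.877 Y18.420
G1 X177.842 Y23.556
M5
G0 X129.099 Y89.166
M3 S926
G1 X106.617 Y84.543 F1360
G1 X91.372 Y101.701
G1 X98.609 Y123.484
G1 X121.091 Y128.107
G1 X136.336 Y110.949
G1 X129.099 Y89.166
M5
G0 X19.017 Y44.928
M3 S531
G1 X36.215 Y35.812 F1532
G1 X69.875 Y33.483
G1 X88.870 Y28.739
M5
G0 X0.000 Y0.000

1 u = 1 mm; y_m = 146.174 − y.

[1] `<polygon>` closed polygon, #ff0000→cut S926 F1360: (36.340,103.121) → (9.410,106.050) → (135.742,57.103) → (113.286,31.861) → (140.117,47.497) → (193.923,108.255) → (36.340,103.121) (closed)

[2] `<circle>` circle, #ff8800→score S531 F1532: (177.842,23.556) → (174.877,28.692) → (168.947,28.692) → (165.982,23.556) → (168.947,18.420) → (174.877,18.420) → (177.842,23.556) (closed)

[3] `<path>` regular polygon, #ff0000→cut S926 F1360: (129.099,89.166) → (106.617,84.543) → (91.372,101.701) → (98.609,123.484) → (121.091,128.107) → (136.336,110.949) → (129.099,89.166) (closed)

[4] `<path>` cubic bezier, #ff8800→score S531 F1532: (19.017,44.928) → (36.215,35.812) → (69.875,33.483) → (88.870,28.739)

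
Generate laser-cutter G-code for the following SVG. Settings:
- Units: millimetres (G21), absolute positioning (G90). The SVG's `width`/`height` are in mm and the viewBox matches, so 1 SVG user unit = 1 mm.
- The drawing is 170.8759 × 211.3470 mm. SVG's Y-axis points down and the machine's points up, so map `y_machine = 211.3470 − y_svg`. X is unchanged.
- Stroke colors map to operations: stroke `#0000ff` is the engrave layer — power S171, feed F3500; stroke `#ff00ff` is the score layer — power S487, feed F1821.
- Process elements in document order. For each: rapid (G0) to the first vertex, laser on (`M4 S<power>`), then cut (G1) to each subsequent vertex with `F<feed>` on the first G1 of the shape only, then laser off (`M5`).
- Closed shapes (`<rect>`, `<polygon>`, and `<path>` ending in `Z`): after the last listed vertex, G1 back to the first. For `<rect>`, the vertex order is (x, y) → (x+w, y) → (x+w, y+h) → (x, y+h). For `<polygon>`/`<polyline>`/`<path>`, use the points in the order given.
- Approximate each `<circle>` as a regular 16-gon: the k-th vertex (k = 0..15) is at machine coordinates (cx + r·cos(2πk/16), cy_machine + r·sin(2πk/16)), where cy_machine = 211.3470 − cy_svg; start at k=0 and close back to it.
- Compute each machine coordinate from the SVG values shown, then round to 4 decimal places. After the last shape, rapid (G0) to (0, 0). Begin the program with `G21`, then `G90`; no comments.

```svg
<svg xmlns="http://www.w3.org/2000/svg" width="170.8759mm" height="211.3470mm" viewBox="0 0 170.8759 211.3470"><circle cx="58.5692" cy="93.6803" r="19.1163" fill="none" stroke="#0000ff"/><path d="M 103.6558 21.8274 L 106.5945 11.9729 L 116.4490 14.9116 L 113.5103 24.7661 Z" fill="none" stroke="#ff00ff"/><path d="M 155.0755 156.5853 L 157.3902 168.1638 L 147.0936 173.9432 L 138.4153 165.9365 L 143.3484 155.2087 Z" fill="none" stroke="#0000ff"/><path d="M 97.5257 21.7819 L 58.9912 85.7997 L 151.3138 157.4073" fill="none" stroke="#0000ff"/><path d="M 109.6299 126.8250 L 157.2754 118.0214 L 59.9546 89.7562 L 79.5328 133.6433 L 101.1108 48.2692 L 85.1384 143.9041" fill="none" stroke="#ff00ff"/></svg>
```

1 u = 1 mm; y_m = 211.3470 − y.

[1] `<circle>` circle, #0000ff→engrave S171 F3500: (77.6855,117.6667) → (76.2304,124.9822) → (72.0865,131.1840) → (65.8847,135.3279) → (58.5692,136.7830) → (51.2537,135.3279) → (45.0519,131.1840) → (40.9080,124.9822) → (39.4529,117.6667) → (40.9080,110.3512) → (45.0519,104.1494) → (51.2537,100.0055) → (58.5692,98.5504) → (65.8847,100.0055) → (72.0865,104.1494) → (76.2304,110.3512) → (77.6855,117.6667) (closed)

[2] `<path>` regular polygon, #ff00ff→score S487 F1821: (103.6558,189.5196) → (106.5945,199.3741) → (116.4490,196.4354) → (113.5103,186.5809) → (103.6558,189.5196) (closed)

[3] `<path>` regular polygon, #0000ff→engrave S171 F3500: (155.0755,54.7617) → (157.3902,43.1832) → (147.0936,37.4038) → (138.4153,45.4105) → (143.3484,56.1383) → (155.0755,54.7617) (closed)

[4] `<path>` open polyline, #0000ff→engrave S171 F3500: (97.5257,189.5651) → (58.9912,125.5473) → (151.3138,53.9397)

[5] `<path>` open polyline, #ff00ff→score S487 F1821: (109.6299,84.5220) → (157.2754,93.3256) → (59.9546,121.5908) → (79.5328,77.7037) → (101.1108,163.0778) → (85.1384,67.4429)

G21
G90
G0 X77.6855 Y117.6667
M4 S171
G1 X76.2304 Y124.9822 F3500
G1 X72.0865 Y131.1840
G1 X65.8847 Y135.3279
G1 X58.5692 Y136.7830
G1 X51.2537 Y135.3279
G1 X45.0519 Y131.1840
G1 X40.9080 Y124.9822
G1 X39.4529 Y117.6667
G1 X40.9080 Y110.3512
G1 X45.0519 Y104.1494
G1 X51.2537 Y100.0055
G1 X58.5692 Y98.5504
G1 X65.8847 Y100.0055
G1 X72.0865 Y104.1494
G1 X76.2304 Y110.3512
G1 X77.6855 Y117.6667
M5
G0 X103.6558 Y189.5196
M4 S487
G1 X106.5945 Y199.3741 F1821
G1 X116.4490 Y196.4354
G1 X113.5103 Y186.5809
G1 X103.6558 Y189.5196
M5
G0 X155.0755 Y54.7617
M4 S171
G1 X157.3902 Y43.1832 F3500
G1 X147.0936 Y37.4038
G1 X138.4153 Y45.4105
G1 X143.3484 Y56.1383
G1 X155.0755 Y54.7617
M5
G0 X97.5257 Y189.5651
M4 S171
G1 X58.9912 Y125.5473 F3500
G1 X151.3138 Y53.9397
M5
G0 X109.6299 Y84.5220
M4 S487
G1 X157.2754 Y93.3256 F1821
G1 X59.9546 Y121.5908
G1 X79.5328 Y77.7037
G1 X101.1108 Y163.0778
G1 X85.1384 Y67.4429
M5
G0 X0.0000 Y0.0000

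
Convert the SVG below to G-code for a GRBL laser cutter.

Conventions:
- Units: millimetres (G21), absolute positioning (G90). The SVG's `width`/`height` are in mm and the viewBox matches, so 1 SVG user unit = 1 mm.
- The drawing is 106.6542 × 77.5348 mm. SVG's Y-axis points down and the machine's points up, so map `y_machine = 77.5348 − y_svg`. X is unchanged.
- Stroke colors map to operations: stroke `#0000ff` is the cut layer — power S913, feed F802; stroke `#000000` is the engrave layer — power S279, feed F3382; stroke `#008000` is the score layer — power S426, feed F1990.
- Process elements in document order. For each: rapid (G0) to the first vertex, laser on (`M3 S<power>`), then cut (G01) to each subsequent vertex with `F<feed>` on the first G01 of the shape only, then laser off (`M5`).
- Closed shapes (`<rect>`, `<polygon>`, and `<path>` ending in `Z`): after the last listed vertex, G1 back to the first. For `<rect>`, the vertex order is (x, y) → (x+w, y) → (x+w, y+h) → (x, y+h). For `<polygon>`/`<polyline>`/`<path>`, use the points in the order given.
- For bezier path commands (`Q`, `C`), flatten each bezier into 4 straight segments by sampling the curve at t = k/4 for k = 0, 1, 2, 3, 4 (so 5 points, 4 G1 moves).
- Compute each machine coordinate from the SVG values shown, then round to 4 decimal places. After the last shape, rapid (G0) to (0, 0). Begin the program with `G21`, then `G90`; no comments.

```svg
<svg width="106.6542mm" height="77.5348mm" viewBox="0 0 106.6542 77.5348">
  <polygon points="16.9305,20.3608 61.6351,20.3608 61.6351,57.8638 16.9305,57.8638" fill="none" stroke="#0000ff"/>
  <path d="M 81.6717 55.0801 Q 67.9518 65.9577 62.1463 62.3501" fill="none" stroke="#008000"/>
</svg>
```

G21
G90
G0 X16.9305 Y57.1740
M3 S913
G01 X61.6351 Y57.1740 F802
G01 X61.6351 Y19.6710
G01 X16.9305 Y19.6710
G01 X16.9305 Y57.1740
M5
G0 X81.6717 Y22.4547
M3 S426
G01 X75.3064 Y17.9212 F1990
G01 X69.9304 Y15.1984
G01 X65.5437 Y14.2862
G01 X62.1463 Y15.1847
M5
G0 X0.0000 Y0.0000

1 u = 1 mm; y_m = 77.5348 − y.

[1] `<polygon>` rectangle, #0000ff→cut S913 F802: (16.9305,57.1740) → (61.6351,57.1740) → (61.6351,19.6710) → (16.9305,19.6710) → (16.9305,57.1740) (closed)

[2] `<path>` quadratic bezier, #008000→score S426 F1990: (81.6717,22.4547) → (75.3064,17.9212) → (69.9304,15.1984) → (65.5437,14.2862) → (62.1463,15.1847)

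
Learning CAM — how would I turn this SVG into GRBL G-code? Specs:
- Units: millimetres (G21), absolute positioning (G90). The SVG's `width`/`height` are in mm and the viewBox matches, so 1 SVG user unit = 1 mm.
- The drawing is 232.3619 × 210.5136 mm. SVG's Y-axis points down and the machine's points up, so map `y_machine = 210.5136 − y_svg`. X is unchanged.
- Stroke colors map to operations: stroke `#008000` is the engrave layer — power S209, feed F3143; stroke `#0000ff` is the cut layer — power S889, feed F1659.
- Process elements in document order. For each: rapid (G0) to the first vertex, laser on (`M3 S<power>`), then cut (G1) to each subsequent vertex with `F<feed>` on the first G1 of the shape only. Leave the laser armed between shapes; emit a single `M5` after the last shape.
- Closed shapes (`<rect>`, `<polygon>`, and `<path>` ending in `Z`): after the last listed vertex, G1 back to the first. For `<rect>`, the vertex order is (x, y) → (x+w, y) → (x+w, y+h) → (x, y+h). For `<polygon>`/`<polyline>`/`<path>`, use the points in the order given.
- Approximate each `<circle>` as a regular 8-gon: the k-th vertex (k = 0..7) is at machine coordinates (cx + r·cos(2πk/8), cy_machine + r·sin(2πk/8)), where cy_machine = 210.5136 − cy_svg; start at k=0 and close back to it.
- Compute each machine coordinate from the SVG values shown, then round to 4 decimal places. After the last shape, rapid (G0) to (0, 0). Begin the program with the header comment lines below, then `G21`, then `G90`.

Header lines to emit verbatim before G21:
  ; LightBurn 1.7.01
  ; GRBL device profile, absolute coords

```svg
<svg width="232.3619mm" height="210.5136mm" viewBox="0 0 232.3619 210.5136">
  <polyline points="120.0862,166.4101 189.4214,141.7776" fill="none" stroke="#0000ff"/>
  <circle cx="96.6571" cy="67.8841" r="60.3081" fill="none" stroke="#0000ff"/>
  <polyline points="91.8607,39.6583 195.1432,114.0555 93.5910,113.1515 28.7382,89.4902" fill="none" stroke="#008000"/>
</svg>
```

1 u = 1 mm; y_m = 210.5136 − y.

[1] `<polyline>` line segment, #0000ff→cut S889 F1659: (120.0862,44.1035) → (189.4214,68.7360)

[2] `<circle>` circle, #0000ff→cut S889 F1659: (156.9652,142.6295) → (139.3014,185.2738) → (96.6571,202.9376) → (54.0128,185.2738) → (36.3490,142.6295) → (54.0128,99.9852) → (96.6571,82.3214) → (139.3014,99.9852) → (156.9652,142.6295) (closed)

[3] `<polyline>` open polyline, #008000→engrave S209 F3143: (91.8607,170.8553) → (195.1432,96.4581) → (93.5910,97.3621) → (28.7382,121.0234)

; LightBurn 1.7.01
; GRBL device profile, absolute coords
G21
G90
G0 X120.0862 Y44.1035
M3 S889
G1 X189.4214 Y68.7360 F1659
G0 X156.9652 Y142.6295
M3 S889
G1 X139.3014 Y185.2738 F1659
G1 X96.6571 Y202.9376
G1 X54.0128 Y185.2738
G1 X36.3490 Y142.6295
G1 X54.0128 Y99.9852
G1 X96.6571 Y82.3214
G1 X139.3014 Y99.9852
G1 X156.9652 Y142.6295
G0 X91.8607 Y170.8553
M3 S209
G1 X195.1432 Y96.4581 F3143
G1 X93.5910 Y97.3621
G1 X28.7382 Y121.0234
M5
G0 X0.0000 Y0.0000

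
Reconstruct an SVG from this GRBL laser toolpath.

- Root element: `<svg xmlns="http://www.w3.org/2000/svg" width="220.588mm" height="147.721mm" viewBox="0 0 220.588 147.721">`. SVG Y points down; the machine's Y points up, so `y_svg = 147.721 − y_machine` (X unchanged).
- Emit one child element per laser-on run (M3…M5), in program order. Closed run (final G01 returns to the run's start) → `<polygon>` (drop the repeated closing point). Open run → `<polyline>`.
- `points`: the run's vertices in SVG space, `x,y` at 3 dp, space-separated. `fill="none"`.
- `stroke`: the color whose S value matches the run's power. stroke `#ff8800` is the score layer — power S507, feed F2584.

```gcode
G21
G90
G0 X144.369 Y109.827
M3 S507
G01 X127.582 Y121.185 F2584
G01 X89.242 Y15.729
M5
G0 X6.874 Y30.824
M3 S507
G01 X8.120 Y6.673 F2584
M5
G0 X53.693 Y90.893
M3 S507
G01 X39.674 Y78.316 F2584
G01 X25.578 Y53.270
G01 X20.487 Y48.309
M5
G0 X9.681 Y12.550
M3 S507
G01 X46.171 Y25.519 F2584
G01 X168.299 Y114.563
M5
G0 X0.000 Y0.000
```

<svg xmlns="http://www.w3.org/2000/svg" width="220.588mm" height="147.721mm" viewBox="0 0 220.588 147.721">
  <polyline points="144.369,37.894 127.582,26.536 89.242,131.992" fill="none" stroke="#ff8800"/>
  <polyline points="6.874,116.897 8.120,141.048" fill="none" stroke="#ff8800"/>
  <polyline points="53.693,56.828 39.674,69.405 25.578,94.451 20.487,99.412" fill="none" stroke="#ff8800"/>
  <polyline points="9.681,135.171 46.171,122.202 168.299,33.158" fill="none" stroke="#ff8800"/>
</svg>

Each laser-on run becomes one SVG element. Flip Y back into SVG space with y_svg = 147.721 − y_machine. Every run uses S507, so all elements get stroke `#ff8800` (score).

Run 1: The run is open, so emit a `<polyline>` with points (Y-flipped): 144.369,37.894 127.582,26.536 89.242,131.992.

Run 2: The run is open, so emit a `<polyline>` with points (Y-flipped): 6.874,116.897 8.120,141.048.

Run 3: The run is open, so emit a `<polyline>` with points (Y-flipped): 53.693,56.828 39.674,69.405 25.578,94.451 20.487,99.412.

Run 4: The run is open, so emit a `<polyline>` with points (Y-flipped): 9.681,135.171 46.171,122.202 168.299,33.158.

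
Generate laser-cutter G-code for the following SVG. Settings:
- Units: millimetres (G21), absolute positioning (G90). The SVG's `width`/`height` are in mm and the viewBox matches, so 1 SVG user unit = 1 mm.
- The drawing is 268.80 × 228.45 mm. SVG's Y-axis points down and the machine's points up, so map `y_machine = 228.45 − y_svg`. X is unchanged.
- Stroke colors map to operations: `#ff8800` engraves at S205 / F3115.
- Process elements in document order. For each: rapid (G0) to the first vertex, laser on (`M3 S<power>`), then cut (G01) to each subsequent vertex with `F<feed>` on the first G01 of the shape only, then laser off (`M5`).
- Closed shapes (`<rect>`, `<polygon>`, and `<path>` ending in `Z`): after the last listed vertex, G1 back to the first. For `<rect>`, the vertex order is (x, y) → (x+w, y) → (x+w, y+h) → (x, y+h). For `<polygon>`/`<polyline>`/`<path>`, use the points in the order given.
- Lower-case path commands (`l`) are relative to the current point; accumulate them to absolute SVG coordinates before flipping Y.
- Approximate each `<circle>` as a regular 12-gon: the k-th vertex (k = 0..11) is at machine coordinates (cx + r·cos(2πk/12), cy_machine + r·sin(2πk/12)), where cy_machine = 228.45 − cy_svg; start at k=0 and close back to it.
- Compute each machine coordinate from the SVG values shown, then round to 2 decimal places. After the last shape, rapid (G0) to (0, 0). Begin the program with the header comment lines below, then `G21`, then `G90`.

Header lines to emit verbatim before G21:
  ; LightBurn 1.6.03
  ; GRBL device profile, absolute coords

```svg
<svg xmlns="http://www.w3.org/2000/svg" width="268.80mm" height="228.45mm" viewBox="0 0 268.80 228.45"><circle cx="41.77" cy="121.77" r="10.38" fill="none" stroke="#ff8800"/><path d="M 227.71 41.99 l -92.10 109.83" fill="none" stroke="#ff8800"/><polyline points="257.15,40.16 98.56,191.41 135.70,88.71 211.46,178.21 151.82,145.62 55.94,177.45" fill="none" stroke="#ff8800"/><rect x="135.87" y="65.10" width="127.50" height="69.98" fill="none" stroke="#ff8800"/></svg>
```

Since the viewBox matches the mm dimensions, user units are millimetres directly. The only transform is the Y-flip y_m = 228.45 − y_svg.

Shape 1 is a circle drawn with `<circle>`. Its stroke #ff8800 means engrave at S205, F3115. After flipping Y the toolpath is (52.15,106.68) → (50.76,111.87) → (46.96,115.67) → (41.77,117.06) → (36.58,115.67) → (32.78,111.87) → (31.39,106.68) → (32.78,101.49) → (36.58,97.69) → (41.77,96.30) → (46.96,97.69) → (50.76,101.49) → (52.15,106.68), returning to the start.

Shape 2 is a line segment drawn with `<path>`. Its stroke #ff8800 means engrave at S205, F3115. After flipping Y the toolpath is (227.71,186.46) → (135.61,76.63).

Shape 3 is a open polyline drawn with `<polyline>`. Its stroke #ff8800 means engrave at S205, F3115. After flipping Y the toolpath is (257.15,188.29) → (98.56,37.04) → (135.70,139.74) → (211.46,50.24) → (151.82,82.83) → (55.94,51.00).

Shape 4 is a rectangle drawn with `<rect>`. Its stroke #ff8800 means engrave at S205, F3115. After flipping Y the toolpath is (135.87,163.35) → (263.37,163.35) → (263.37,93.37) → (135.87,93.37) → (135.87,163.35), returning to the start.

; LightBurn 1.6.03
; GRBL device profile, absolute coords
G21
G90
G0 X52.15 Y106.68
M3 S205
G01 X50.76 Y111.87 F3115
G01 X46.96 Y115.67
G01 X41.77 Y117.06
G01 X36.58 Y115.67
G01 X32.78 Y111.87
G01 X31.39 Y106.68
G01 X32.78 Y101.49
G01 X36.58 Y97.69
G01 X41.77 Y96.30
G01 X46.96 Y97.69
G01 X50.76 Y101.49
G01 X52.15 Y106.68
M5
G0 X227.71 Y186.46
M3 S205
G01 X135.61 Y76.63 F3115
M5
G0 X257.15 Y188.29
M3 S205
G01 X98.56 Y37.04 F3115
G01 X135.70 Y139.74
G01 X211.46 Y50.24
G01 X151.82 Y82.83
G01 X55.94 Y51.00
M5
G0 X135.87 Y163.35
M3 S205
G01 X263.37 Y163.35 F3115
G01 X263.37 Y93.37
G01 X135.87 Y93.37
G01 X135.87 Y163.35
M5
G0 X0.00 Y0.00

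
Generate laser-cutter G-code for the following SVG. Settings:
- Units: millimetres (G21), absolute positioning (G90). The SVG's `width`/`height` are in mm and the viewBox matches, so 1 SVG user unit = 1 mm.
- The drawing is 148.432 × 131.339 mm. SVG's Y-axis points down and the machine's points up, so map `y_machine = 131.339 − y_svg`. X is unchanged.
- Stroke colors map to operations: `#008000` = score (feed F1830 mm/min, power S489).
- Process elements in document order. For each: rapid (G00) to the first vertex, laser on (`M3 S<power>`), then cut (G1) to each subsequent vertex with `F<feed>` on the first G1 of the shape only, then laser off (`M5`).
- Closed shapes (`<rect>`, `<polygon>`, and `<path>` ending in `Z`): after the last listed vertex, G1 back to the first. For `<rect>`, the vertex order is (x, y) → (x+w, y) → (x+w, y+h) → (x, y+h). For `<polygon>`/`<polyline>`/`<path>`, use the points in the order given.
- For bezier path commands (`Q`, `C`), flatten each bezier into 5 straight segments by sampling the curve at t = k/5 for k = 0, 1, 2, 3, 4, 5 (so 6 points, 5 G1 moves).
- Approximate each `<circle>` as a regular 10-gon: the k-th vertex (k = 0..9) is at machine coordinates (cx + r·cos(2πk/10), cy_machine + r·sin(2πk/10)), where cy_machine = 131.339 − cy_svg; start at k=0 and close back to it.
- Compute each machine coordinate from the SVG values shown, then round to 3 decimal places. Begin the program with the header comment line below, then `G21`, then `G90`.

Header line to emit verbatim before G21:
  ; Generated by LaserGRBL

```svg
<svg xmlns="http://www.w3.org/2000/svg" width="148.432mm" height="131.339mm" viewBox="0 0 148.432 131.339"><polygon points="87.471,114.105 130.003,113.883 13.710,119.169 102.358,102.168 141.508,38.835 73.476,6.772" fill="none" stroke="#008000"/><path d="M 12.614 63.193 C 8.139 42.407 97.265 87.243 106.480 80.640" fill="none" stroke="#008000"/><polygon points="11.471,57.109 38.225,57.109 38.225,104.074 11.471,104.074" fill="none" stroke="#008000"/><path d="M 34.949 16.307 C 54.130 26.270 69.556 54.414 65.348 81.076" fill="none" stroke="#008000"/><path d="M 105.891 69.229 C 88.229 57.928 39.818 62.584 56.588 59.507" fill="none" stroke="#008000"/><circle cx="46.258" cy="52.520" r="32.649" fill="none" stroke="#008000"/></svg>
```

; Generated by LaserGRBL
G21
G90
G00 X87.471 Y17.234
M3 S489
G1 X130.003 Y17.456 F1830
G1 X13.710 Y12.170
G1 X102.358 Y29.171
G1 X141.508 Y92.504
G1 X73.476 Y124.567
G1 X87.471 Y17.234
M5
G00 X12.614 Y68.146
M3 S489
G1 X19.773 Y73.679 F1830
G1 X41.068 Y69.083
G1 X68.169 Y59.974
G1 X92.750 Y51.973
G1 X106.480 Y50.699
M5
G00 X11.471 Y74.230
M3 S489
G1 X38.225 Y74.230 F1830
G1 X38.225 Y27.265
G1 X11.471 Y27.265
G1 X11.471 Y74.230
M5
G00 X34.949 Y115.032
M3 S489
G1 X45.880 Y107.030 F1830
G1 X55.148 Y95.608
G1 X61.990 Y81.710
G1 X65.644 Y66.281
G1 X65.348 Y50.263
M5
G00 X105.891 Y62.110
M3 S489
G1 X92.371 Y67.165 F1830
G1 X76.077 Y69.528
G1 X61.611 Y70.335
G1 X53.580 Y70.724
G1 X56.588 Y71.832
M5
G00 X78.907 Y78.819
M3 S489
G1 X72.672 Y98.010 F1830
G1 X56.347 Y109.870
G1 X36.169 Y109.870
G1 X19.844 Y98.010
G1 X13.609 Y78.819
G1 X19.844 Y59.628
G1 X36.169 Y47.768
G1 X56.347 Y47.768
G1 X72.672 Y59.628
G1 X78.907 Y78.819
M5

1 u = 1 mm; y_m = 131.339 − y.

[1] `<polygon>` closed polygon, #008000→score S489 F1830: (87.471,17.234) → (130.003,17.456) → (13.710,12.170) → (102.358,29.171) → (141.508,92.504) → (73.476,124.567) → (87.471,17.234) (closed)

[2] `<path>` cubic bezier, #008000→score S489 F1830: (12.614,68.146) → (19.773,73.679) → (41.068,69.083) → (68.169,59.974) → (92.750,51.973) → (106.480,50.699)

[3] `<polygon>` rectangle, #008000→score S489 F1830: (11.471,74.230) → (38.225,74.230) → (38.225,27.265) → (11.471,27.265) → (11.471,74.230) (closed)

[4] `<path>` cubic bezier, #008000→score S489 F1830: (34.949,115.032) → (45.880,107.030) → (55.148,95.608) → (61.990,81.710) → (65.644,66.281) → (65.348,50.263)

[5] `<path>` cubic bezier, #008000→score S489 F1830: (105.891,62.110) → (92.371,67.165) → (76.077,69.528) → (61.611,70.335) → (53.580,70.724) → (56.588,71.832)

[6] `<circle>` circle, #008000→score S489 F1830: (78.907,78.819) → (72.672,98.010) → (56.347,109.870) → (36.169,109.870) → (19.844,98.010) → (13.609,78.819) → (19.844,59.628) → (36.169,47.768) → (56.347,47.768) → (72.672,59.628) → (78.907,78.819) (closed)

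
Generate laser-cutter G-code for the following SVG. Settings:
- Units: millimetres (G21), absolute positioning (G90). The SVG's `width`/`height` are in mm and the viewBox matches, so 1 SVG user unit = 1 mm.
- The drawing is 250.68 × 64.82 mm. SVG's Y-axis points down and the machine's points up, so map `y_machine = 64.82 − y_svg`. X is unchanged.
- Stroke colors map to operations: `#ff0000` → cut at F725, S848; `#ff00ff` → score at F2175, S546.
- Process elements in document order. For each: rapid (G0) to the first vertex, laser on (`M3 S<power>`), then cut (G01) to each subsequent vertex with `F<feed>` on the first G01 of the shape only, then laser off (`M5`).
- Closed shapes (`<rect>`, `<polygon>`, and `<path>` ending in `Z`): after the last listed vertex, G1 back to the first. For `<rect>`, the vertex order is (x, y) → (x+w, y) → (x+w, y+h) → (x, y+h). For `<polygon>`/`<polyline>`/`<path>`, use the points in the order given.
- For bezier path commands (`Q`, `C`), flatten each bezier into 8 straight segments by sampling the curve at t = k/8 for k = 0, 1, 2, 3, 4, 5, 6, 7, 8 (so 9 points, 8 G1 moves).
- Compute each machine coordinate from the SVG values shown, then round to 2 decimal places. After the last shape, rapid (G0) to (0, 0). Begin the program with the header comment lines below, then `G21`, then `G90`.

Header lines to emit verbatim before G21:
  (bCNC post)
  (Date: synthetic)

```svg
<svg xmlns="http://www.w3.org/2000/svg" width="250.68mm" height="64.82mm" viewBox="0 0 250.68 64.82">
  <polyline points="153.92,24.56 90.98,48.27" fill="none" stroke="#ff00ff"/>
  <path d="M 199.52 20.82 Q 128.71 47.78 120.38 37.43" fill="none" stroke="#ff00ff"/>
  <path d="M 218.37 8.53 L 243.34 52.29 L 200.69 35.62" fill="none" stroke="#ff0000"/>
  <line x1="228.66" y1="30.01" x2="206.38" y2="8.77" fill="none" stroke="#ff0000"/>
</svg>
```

viewBox `0 0 250.68 64.82` with mm width/height → 1 unit = 1 mm. Flip: y_m = 64.82 − y_svg.

**Shape 1** — `<polyline>` line segment, stroke `#ff00ff` → score (S546, F2175). Machine vertices: (153.92,40.26) → (90.98,16.55). Open path.

**Shape 2** — `<path>` quadratic bezier, stroke `#ff00ff` → score (S546, F2175). Control points (SVG): P0=(199.52,20.82), P1=(128.71,47.78), P2=(120.38,37.43); sampled at t=k/8. Machine vertices: (199.52,44.00) → (182.79,37.84) → (168.02,32.85) → (155.20,29.03) → (144.33,26.37) → (135.41,24.87) → (128.45,24.55) → (123.44,25.39) → (120.38,27.39). Open path.

**Shape 3** — `<path>` open polyline, stroke `#ff0000` → cut (S848, F725). Machine vertices: (218.37,56.29) → (243.34,12.53) → (200.69,29.20). Open path.

**Shape 4** — `<line>` line segment, stroke `#ff0000` → cut (S848, F725). Machine vertices: (228.66,34.81) → (206.38,56.05). Open path.

(bCNC post)
(Date: synthetic)
G21
G90
G0 X153.92 Y40.26
M3 S546
G01 X90.98 Y16.55 F2175
M5
G0 X199.52 Y44.00
M3 S546
G01 X182.79 Y37.84 F2175
G01 X168.02 Y32.85
G01 X155.20 Y29.03
G01 X144.33 Y26.37
G01 X135.41 Y24.87
G01 X128.45 Y24.55
G01 X123.44 Y25.39
G01 X120.38 Y27.39
M5
G0 X218.37 Y56.29
M3 S848
G01 X243.34 Y12.53 F725
G01 X200.69 Y29.20
M5
G0 X228.66 Y34.81
M3 S848
G01 X206.38 Y56.05 F725
M5
G0 X0.00 Y0.00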